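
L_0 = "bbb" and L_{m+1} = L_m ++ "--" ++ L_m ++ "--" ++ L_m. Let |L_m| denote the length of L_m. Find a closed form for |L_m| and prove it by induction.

Claim: |L_m| = 5·3^m − 2.

Base case: |L_0| = 3, and 5·3^0 − 2 = 3.
Assume |L_r| = 5·3^r − 2.
Then |L_{r+1}| = 3|L_r| + 4 = 3(5·3^r − 2) + 4 = 5·3^{r+1} − 6 + 4 = 5·3^{r+1} − 2.
So the formula holds for r+1, and by induction |L_m| = 5·3^m − 2 for all m ≥ 0.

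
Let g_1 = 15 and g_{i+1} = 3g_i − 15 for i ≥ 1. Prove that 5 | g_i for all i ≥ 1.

Base case: g_1 = 15 = 5·3, so 5 | g_1.
Assume 5 | g_r, so g_r = 5t for some integer t.
Then g_{r+1} = 3g_r − 15 = 3·(5t) − 15 = 5(3t − 3), so 5 | g_{r+1}.
This completes the inductive step, so 5 | g_i for all i ≥ 1.

5 | g_i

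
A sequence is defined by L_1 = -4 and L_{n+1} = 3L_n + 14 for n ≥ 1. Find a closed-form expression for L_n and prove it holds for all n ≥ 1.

Claim: L_n = 3^n − 7.

Base case: L_1 = -4, and 3^1 − 7 = 3 − 7 = -4.
Assume L_k = 3^k − 7 for some k ≥ 1.
Then L_{k+1} = 3L_k + 14 = 3·(3^k − 7) + 14 = 3^{k+1} − 21 + 14 = 3^{k+1} − 7.
So the formula holds for k+1, and by induction L_n = 3^n − 7 for all n ≥ 1.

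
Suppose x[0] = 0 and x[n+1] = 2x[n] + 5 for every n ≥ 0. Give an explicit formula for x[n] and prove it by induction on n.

Claim: x[n] = 5·2^n − 5.

Base case: x[0] = 0, and 5·2^0 − 5 = 5 − 5 = 0.
Assume x[r] = 5·2^r − 5 for some r ≥ 0.
Then x[r+1] = 2x[r] + 5 = 2·(5·2^r − 5) + 5 = 10·2^r − 10 + 5 = 5·2^{r+1} − 5.
By induction, x[n] = 5·2^n − 5 for all n ≥ 0.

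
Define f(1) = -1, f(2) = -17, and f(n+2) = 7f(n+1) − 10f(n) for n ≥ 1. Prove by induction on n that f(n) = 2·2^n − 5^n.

Base cases: f(1) = -1 and 2·2^1 − 5^1 = -1; f(2) = -17 and 2·2^2 − 5^2 = -17.
Assume f(j) = 2·2^j − 5^j for all 1 ≤ j ≤ r, where r ≥ 2.
Then f(r+1) = 7f(r) − 10f(r−1) = 7·(2·2^r − 5^r) − 10·(2·2^{r−1} − 5^{r−1}) = 2·(7·2 − 10)2^{r−1} − (7·5 − 10)5^{r−1} = 8·2^{r−1} − 25·5^{r−1} = 2·2^{r+1} − 5^{r+1}.
This completes the inductive step, so f(n) = 2·2^n − 5^n for all n ≥ 1.

f(n) = 2·2^n − 5^n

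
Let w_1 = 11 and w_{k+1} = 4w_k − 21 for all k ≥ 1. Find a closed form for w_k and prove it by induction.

Claim: w_k = 4^k + 7.

Base case: w_1 = 11, and 4^1 + 7 = 4 + 7 = 11.
Assume w_m = 4^m + 7 for some m ≥ 1.
Then w_{m+1} = 4w_m − 21 = 4·(4^m + 7) − 21 = 4^{m+1} + 28 − 21 = 4^{m+1} + 7.
Hence w_k = 4^k + 7 for every k ≥ 1, by induction.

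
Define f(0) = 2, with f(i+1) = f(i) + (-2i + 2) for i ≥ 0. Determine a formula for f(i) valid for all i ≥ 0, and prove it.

Claim: f(i) = -i^2 + 3i + 2.

Base case: f(0) = 2, and -0^2 + 3·0 + 2 = 2.
Assume f(m) = -m^2 + 3m + 2.
Then f(m+1) = f(m) + (-2m + 2) = (-m^2 + 3m + 2) + (-2m + 2) = -m^2 + m + 4,
and -(m+1)^2 + 3·(m+1) + 2 = -m^2 + m + 4.
This completes the inductive step, so f(i) = -i^2 + 3i + 2 for all i ≥ 0.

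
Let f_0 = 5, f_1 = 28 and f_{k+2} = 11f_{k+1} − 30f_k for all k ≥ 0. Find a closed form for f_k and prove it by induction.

Claim: f_k = 3·6^k + 2·5^k.

Base cases: f_0 = 5 and 3·6^0 + 2·5^0 = 5; f_1 = 28 and 3·6^1 + 2·5^1 = 28.
Assume f_j = 3·6^j + 2·5^j for all 0 ≤ j ≤ r, where r ≥ 1.
Then f_{r+1} = 11f_r − 30f_{r−1} = 11·(3·6^r + 2·5^r) − 30·(3·6^{r−1} + 2·5^{r−1}) = 3·(11·6 − 30)6^{r−1} + 2·(11·5 − 30)5^{r−1} = 108·6^{r−1} + 50·5^{r−1} = 3·6^{r+1} + 2·5^{r+1}.
By strong induction, f_k = 3·6^k + 2·5^k for all k ≥ 0.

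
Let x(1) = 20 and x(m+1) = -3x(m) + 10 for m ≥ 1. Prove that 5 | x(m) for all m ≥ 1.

Base case: x(1) = 20 = 5·4, so 5 | x(1).
Assume 5 | x(j), so x(j) = 5t for some integer t.
Then x(j+1) = -3x(j) + 10 = -3·(5t) + 10 = 5(-3t + 2), so 5 | x(j+1).
By induction, 5 | x(m) for all m ≥ 1.

5 | x(m)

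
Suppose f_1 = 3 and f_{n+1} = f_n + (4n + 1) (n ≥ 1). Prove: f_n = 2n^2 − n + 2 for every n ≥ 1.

Base case: f_1 = 3, and 2·1^2 − 1 + 2 = 3.
Assume f_j = 2j^2 − j + 2.
Then f_{j+1} = f_j + (4j + 1) = (2j^2 − j + 2) + (4j + 1) = 2j^2 + 3j + 3,
and 2·(j+1)^2 − (j+1) + 2 = 2j^2 + 3j + 3.
By induction, f_n = 2n^2 − n + 2 for all n ≥ 1.

f_n = 2n^2 − n + 2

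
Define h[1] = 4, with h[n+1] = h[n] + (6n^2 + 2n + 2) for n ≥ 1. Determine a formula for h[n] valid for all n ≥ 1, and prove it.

Claim: h[n] = 2n^3 − 2n^2 + 2n + 2.

Base case: h[1] = 4, and 2·1^3 − 2·1^2 + 2·1 + 2 = 4.
Assume h[k] = 2k^3 − 2k^2 + 2k + 2.
Then h[k+1] = h[k] + (6k^2 + 2k + 2) = (2k^3 − 2k^2 + 2k + 2) + (6k^2 + 2k + 2) = 2k^3 + 4k^2 + 4k + 4,
and 2·(k+1)^3 − 2·(k+1)^2 + 2·(k+1) + 2 = 2k^3 + 4k^2 + 4k + 4.
By induction, h[n] = 2n^3 − 2n^2 + 2n + 2 for all n ≥ 1.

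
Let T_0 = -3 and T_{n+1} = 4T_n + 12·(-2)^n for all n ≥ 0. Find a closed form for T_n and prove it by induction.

Claim: T_n = -4^n − 2·(-2)^n.

Base case: T_0 = -3, and -4^0 − 2·(-2)^0 = -1 − 2 = -3.
Assume T_r = -4^r − 2·(-2)^r for some r ≥ 0.
Then T_{r+1} = 4T_r + 12·(-2)^r = 4·(-4^r − 2·(-2)^r) + 12·(-2)^r = -4^{r+1} − 8·(-2)^r + 12·(-2)^r = -4^{r+1} + 4·(-2)^r = -4^{r+1} − 2·(-2)^{r+1}.
This completes the inductive step, so T_n = -4^n − 2·(-2)^n for all n ≥ 0.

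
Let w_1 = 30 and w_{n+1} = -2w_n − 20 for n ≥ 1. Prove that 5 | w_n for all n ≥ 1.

Base case: w_1 = 30 = 5·6, so 5 | w_1.
Assume 5 | w_m, so w_m = 5t for some integer t.
Then w_{m+1} = -2w_m − 20 = -2·(5t) − 20 = 5(-2t − 4), so 5 | w_{m+1}.
This completes the inductive step, so 5 | w_n for all n ≥ 1.

5 | w_n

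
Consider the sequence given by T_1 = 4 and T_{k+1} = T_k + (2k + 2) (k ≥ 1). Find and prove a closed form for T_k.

Claim: T_k = k^2 + k + 2.

Base case: T_1 = 4, and 1^2 + 1 + 2 = 4.
Assume T_r = r^2 + r + 2.
Then T_{r+1} = T_r + (2r + 2) = (r^2 + r + 2) + (2r + 2) = r^2 + 3r + 4,
and (r+1)^2 + (r+1) + 2 = r^2 + 3r + 4.
This completes the inductive step, so T_k = k^2 + k + 2 for all k ≥ 1.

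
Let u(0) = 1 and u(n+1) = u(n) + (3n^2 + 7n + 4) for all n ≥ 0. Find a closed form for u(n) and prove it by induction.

Claim: u(n) = n^3 + 2n^2 + n + 1.

Base case: u(0) = 1, and 0^3 + 2·0^2 + 0 + 1 = 1.
Assume u(j) = j^3 + 2j^2 + j + 1.
Then u(j+1) = u(j) + (3j^2 + 7j + 4) = (j^3 + 2j^2 + j + 1) + (3j^2 + 7j + 4) = j^3 + 5j^2 + 8j + 5,
and (j+1)^3 + 2·(j+1)^2 + (j+1) + 1 = j^3 + 5j^2 + 8j + 5.
By induction, u(n) = n^3 + 2n^2 + n + 1 for all n ≥ 0.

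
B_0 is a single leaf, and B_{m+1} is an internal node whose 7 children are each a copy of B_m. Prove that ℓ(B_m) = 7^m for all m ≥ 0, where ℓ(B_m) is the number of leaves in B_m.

Base case: ℓ(B_0) = 1, and 7^0 = 1.
Assume ℓ(B_r) = 7^r.
Then ℓ(B_{r+1}) = 7·ℓ(B_r) = 7·7^r = 7^{r+1}.
Hence ℓ(B_m) = 7^m for every m ≥ 0, by induction.

ℓ(B_m) = 7^m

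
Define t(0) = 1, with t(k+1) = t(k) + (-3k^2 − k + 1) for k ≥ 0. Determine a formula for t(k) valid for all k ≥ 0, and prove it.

Claim: t(k) = -k^3 + k^2 + k + 1.

Base case: t(0) = 1, and -0^3 + 0^2 + 0 + 1 = 1.
Assume t(r) = -r^3 + r^2 + r + 1.
Then t(r+1) = t(r) + (-3r^2 − r + 1) = (-r^3 + r^2 + r + 1) + (-3r^2 − r + 1) = -r^3 − 2r^2 + 2,
and -(r+1)^3 + (r+1)^2 + (r+1) + 1 = -r^3 − 2r^2 + 2.
Hence t(k) = -k^3 + k^2 + k + 1 for every k ≥ 0, by induction.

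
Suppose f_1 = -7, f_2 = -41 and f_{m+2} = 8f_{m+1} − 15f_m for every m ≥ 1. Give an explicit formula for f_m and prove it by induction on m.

Claim: f_m = 3^m − 2·5^m.

Base cases: f_1 = -7 and 3^1 − 2·5^1 = -7; f_2 = -41 and 3^2 − 2·5^2 = -41.
Assume f_j = 3^j − 2·5^j for all 1 ≤ j ≤ k, where k ≥ 2.
Then f_{k+1} = 8f_k − 15f_{k−1} = 8·(3^k − 2·5^k) − 15·(3^{k−1} − 2·5^{k−1}) = (8·3 − 15)3^{k−1} − 2·(8·5 − 15)5^{k−1} = 9·3^{k−1} − 50·5^{k−1} = 3^{k+1} − 2·5^{k+1}.
Hence f_m = 3^m − 2·5^m for every m ≥ 1, by strong induction.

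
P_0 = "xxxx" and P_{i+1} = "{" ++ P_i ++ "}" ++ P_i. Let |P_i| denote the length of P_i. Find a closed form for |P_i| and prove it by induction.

Claim: |P_i| = 6·2^i − 2.

Base case: |P_0| = 4, and 6·2^0 − 2 = 4.
Assume |P_j| = 6·2^j − 2.
Then |P_{j+1}| = 1 + |P_j| + 1 + |P_j| = 2|P_j| + 2 = 2(6·2^j − 2) + 2 = 6·2^{j+1} − 4 + 2 = 6·2^{j+1} − 2.
Hence |P_i| = 6·2^i − 2 for every i ≥ 0, by induction.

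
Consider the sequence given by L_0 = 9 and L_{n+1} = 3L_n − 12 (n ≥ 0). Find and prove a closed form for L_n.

Claim: L_n = 3^{n+1} + 6.

Base case: L_0 = 9, and 3^{0+1} + 6 = 3 + 6 = 9.
Assume L_j = 3^{j+1} + 6 for some j ≥ 0.
Then L_{j+1} = 3L_j − 12 = 3·(3^{j+1} + 6) − 12 = 3^{j+2} + 18 − 12 = 3^{j+2} + 6.
So the formula holds for j+1, and by induction L_n = 3^{n+1} + 6 for all n ≥ 0.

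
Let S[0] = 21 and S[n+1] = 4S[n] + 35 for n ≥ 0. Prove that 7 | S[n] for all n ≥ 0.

Base case: S[0] = 21 = 7·3, so 7 | S[0].
Assume 7 | S[j], so S[j] = 7t for some integer t.
Then S[j+1] = 4S[j] + 35 = 4·(7t) + 35 = 7(4t + 5), so 7 | S[j+1].
By induction, 7 | S[n] for all n ≥ 0.

7 | S[n]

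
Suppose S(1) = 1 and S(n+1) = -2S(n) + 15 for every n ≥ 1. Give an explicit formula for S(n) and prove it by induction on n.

Claim: S(n) = 2·(-2)^n + 5.

Base case: S(1) = 1, and 2·(-2)^1 + 5 = -4 + 5 = 1.
Assume S(r) = 2·(-2)^r + 5 for some r ≥ 1.
Then S(r+1) = -2S(r) + 15 = -2·(2·(-2)^r + 5) + 15 = -4·(-2)^r − 10 + 15 = 2·(-2)^{r+1} + 5.
By induction, S(n) = 2·(-2)^n + 5 for all n ≥ 1.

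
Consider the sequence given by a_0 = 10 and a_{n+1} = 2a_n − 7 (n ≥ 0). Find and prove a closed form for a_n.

Claim: a_n = 3·2^n + 7.

Base case: a_0 = 10, and 3·2^0 + 7 = 3 + 7 = 10.
Assume a_k = 3·2^k + 7 for some k ≥ 0.
Then a_{k+1} = 2a_k − 7 = 2·(3·2^k + 7) − 7 = 6·2^k + 14 − 7 = 3·2^{k+1} + 7.
Hence a_n = 3·2^n + 7 for every n ≥ 0, by induction.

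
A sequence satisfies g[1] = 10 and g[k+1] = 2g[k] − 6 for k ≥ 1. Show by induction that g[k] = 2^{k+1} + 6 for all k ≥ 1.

Base case: g[1] = 10, and 2^{1+1} + 6 = 4 + 6 = 10.
Assume g[m] = 2^{m+1} + 6 for some m ≥ 1.
Then g[m+1] = 2g[m] − 6 = 2·(2^{m+1} + 6) − 6 = 2^{m+2} + 12 − 6 = 2^{m+2} + 6.
By induction, g[k] = 2^{k+1} + 6 for all k ≥ 1.

g[k] = 2^{k+1} + 6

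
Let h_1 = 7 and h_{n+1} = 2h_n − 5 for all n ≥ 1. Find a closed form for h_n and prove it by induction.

Claim: h_n = 2^n + 5.

Base case: h_1 = 7, and 2^1 + 5 = 2 + 5 = 7.
Assume h_k = 2^k + 5 for some k ≥ 1.
Then h_{k+1} = 2h_k − 5 = 2·(2^k + 5) − 5 = 2^{k+1} + 10 − 5 = 2^{k+1} + 5.
Hence h_n = 2^n + 5 for every n ≥ 1, by induction.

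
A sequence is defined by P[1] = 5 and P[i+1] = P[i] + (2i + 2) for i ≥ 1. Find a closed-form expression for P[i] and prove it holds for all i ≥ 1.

Claim: P[i] = i^2 + i + 3.

Base case: P[1] = 5, and 1^2 + 1 + 3 = 5.
Assume P[j] = j^2 + j + 3.
Then P[j+1] = P[j] + (2j + 2) = (j^2 + j + 3) + (2j + 2) = j^2 + 3j + 5,
and (j+1)^2 + (j+1) + 3 = j^2 + 3j + 5.
Hence P[i] = i^2 + i + 3 for every i ≥ 1, by induction.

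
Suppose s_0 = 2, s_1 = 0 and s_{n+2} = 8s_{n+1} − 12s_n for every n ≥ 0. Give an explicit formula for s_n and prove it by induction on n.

Claim: s_n = 3·2^n − 6^n.

Base cases: s_0 = 2 and 3·2^0 − 6^0 = 2; s_1 = 0 and 3·2^1 − 6^1 = 0.
Assume s_j = 3·2^j − 6^j for all 0 ≤ j ≤ m, where m ≥ 1.
Then s_{m+1} = 8s_m − 12s_{m−1} = 8·(3·2^m − 6^m) − 12·(3·2^{m−1} − 6^{m−1}) = 3·(8·2 − 12)2^{m−1} − (8·6 − 12)6^{m−1} = 12·2^{m−1} − 36·6^{m−1} = 3·2^{m+1} − 6^{m+1}.
Hence s_n = 3·2^n − 6^n for every n ≥ 0, by strong induction.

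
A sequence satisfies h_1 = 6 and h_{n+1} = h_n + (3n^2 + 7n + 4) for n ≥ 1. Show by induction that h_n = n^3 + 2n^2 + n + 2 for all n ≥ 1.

Base case: h_1 = 6, and 1^3 + 2·1^2 + 1 + 2 = 6.
Assume h_k = k^3 + 2k^2 + k + 2.
Then h_{k+1} = h_k + (3k^2 + 7k + 4) = (k^3 + 2k^2 + k + 2) + (3k^2 + 7k + 4) = k^3 + 5k^2 + 8k + 6,
and (k+1)^3 + 2·(k+1)^2 + (k+1) + 2 = k^3 + 5k^2 + 8k + 6.
This completes the inductive step, so h_n = n^3 + 2n^2 + n + 2 for all n ≥ 1.

h_n = n^3 + 2n^2 + n + 2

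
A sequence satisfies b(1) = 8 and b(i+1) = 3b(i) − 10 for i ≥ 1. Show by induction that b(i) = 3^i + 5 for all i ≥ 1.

Base case: b(1) = 8, and 3^1 + 5 = 3 + 5 = 8.
Assume b(j) = 3^j + 5 for some j ≥ 1.
Then b(j+1) = 3b(j) − 10 = 3·(3^j + 5) − 10 = 3^{j+1} + 15 − 10 = 3^{j+1} + 5.
Hence b(i) = 3^i + 5 for every i ≥ 1, by induction.

b(i) = 3^i + 5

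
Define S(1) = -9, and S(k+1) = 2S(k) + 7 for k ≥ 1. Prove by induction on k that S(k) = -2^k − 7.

Base case: S(1) = -9, and -2^1 − 7 = -2 − 7 = -9.
Assume S(m) = -2^m − 7 for some m ≥ 1.
Then S(m+1) = 2S(m) + 7 = 2·(-2^m − 7) + 7 = -2^{m+1} − 14 + 7 = -2^{m+1} − 7.
So the formula holds for m+1, and by induction S(k) = -2^k − 7 for all k ≥ 1.

S(k) = -2^k − 7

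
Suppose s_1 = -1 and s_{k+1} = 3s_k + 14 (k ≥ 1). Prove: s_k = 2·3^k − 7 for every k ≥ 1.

Base case: s_1 = -1, and 2·3^1 − 7 = 6 − 7 = -1.
Assume s_m = 2·3^m − 7 for some m ≥ 1.
Then s_{m+1} = 3s_m + 14 = 3·(2·3^m − 7) + 14 = 6·3^m − 21 + 14 = 2·3^{m+1} − 7.
This completes the inductive step, so s_k = 2·3^k − 7 for all k ≥ 1.

s_k = 2·3^k − 7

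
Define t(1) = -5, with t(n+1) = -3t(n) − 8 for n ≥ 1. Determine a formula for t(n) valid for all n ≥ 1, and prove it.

Claim: t(n) = (-3)^n − 2.

Base case: t(1) = -5, and (-3)^1 − 2 = -3 − 2 = -5.
Assume t(k) = (-3)^k − 2 for some k ≥ 1.
Then t(k+1) = -3t(k) − 8 = -3·((-3)^k − 2) − 8 = -3·(-3)^k + 6 − 8 = (-3)^{k+1} − 2.
This completes the inductive step, so t(n) = (-3)^n − 2 for all n ≥ 1.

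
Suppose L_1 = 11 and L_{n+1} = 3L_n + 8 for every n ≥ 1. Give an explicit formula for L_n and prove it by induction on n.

Claim: L_n = 5·3^n − 4.

Base case: L_1 = 11, and 5·3^1 − 4 = 15 − 4 = 11.
Assume L_r = 5·3^r − 4 for some r ≥ 1.
Then L_{r+1} = 3L_r + 8 = 3·(5·3^r − 4) + 8 = 15·3^r − 12 + 8 = 5·3^{r+1} − 4.
By induction, L_n = 5·3^n − 4 for all n ≥ 1.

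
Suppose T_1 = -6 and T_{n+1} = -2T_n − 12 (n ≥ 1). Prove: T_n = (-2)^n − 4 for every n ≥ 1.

Base case: T_1 = -6, and (-2)^1 − 4 = -2 − 4 = -6.
Assume T_r = (-2)^r − 4 for some r ≥ 1.
Then T_{r+1} = -2T_r − 12 = -2·((-2)^r − 4) − 12 = -2·(-2)^r + 8 − 12 = (-2)^{r+1} − 4.
By induction, T_n = (-2)^n − 4 for all n ≥ 1.

T_n = (-2)^n − 4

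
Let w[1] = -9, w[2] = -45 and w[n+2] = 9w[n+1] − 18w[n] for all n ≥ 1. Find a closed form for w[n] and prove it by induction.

Claim: w[n] = -6^n − 3^n.

Base cases: w[1] = -9 and -6^1 − 3^1 = -9; w[2] = -45 and -6^2 − 3^2 = -45.
Assume w[j] = -6^j − 3^j for all 1 ≤ j ≤ k, where k ≥ 2.
Then w[k+1] = 9w[k] − 18w[k−1] = 9·(-6^k − 3^k) − 18·(-6^{k−1} − 3^{k−1}) = -(9·6 − 18)6^{k−1} − (9·3 − 18)3^{k−1} = -36·6^{k−1} − 9·3^{k−1} = -6^{k+1} − 3^{k+1}.
This completes the inductive step, so w[n] = -6^n − 3^n for all n ≥ 1.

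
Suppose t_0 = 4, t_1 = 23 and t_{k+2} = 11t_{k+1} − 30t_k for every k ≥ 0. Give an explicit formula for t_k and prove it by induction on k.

Claim: t_k = 3·6^k + 5^k.

Base cases: t_0 = 4 and 3·6^0 + 5^0 = 4; t_1 = 23 and 3·6^1 + 5^1 = 23.
Assume t_i = 3·6^i + 5^i for all 0 ≤ i ≤ j, where j ≥ 1.
Then t_{j+1} = 11t_j − 30t_{j−1} = 11·(3·6^j + 5^j) − 30·(3·6^{j−1} + 5^{j−1}) = 3·(11·6 − 30)6^{j−1} + (11·5 − 30)5^{j−1} = 108·6^{j−1} + 25·5^{j−1} = 3·6^{j+1} + 5^{j+1}.
Hence t_k = 3·6^k + 5^k for every k ≥ 0, by strong induction.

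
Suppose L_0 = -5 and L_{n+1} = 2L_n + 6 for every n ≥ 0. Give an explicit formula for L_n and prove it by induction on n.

Claim: L_n = 2^n − 6.

Base case: L_0 = -5, and 2^0 − 6 = 1 − 6 = -5.
Assume L_j = 2^j − 6 for some j ≥ 0.
Then L_{j+1} = 2L_j + 6 = 2·(2^j − 6) + 6 = 2^{j+1} − 12 + 6 = 2^{j+1} − 6.
So the formula holds for j+1, and by induction L_n = 2^n − 6 for all n ≥ 0.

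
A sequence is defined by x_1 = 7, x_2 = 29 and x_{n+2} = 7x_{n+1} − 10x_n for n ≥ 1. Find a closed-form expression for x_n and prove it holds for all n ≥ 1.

Claim: x_n = 5^n + 2^n.

Base cases: x_1 = 7 and 5^1 + 2^1 = 7; x_2 = 29 and 5^2 + 2^2 = 29.
Assume x_j = 5^j + 2^j for all 1 ≤ j ≤ r, where r ≥ 2.
Then x_{r+1} = 7x_r − 10x_{r−1} = 7·(5^r + 2^r) − 10·(5^{r−1} + 2^{r−1}) = (7·5 − 10)5^{r−1} + (7·2 − 10)2^{r−1} = 25·5^{r−1} + 4·2^{r−1} = 5^{r+1} + 2^{r+1}.
So the formula holds for r+1, and by strong induction x_n = 5^n + 2^n for all n ≥ 1.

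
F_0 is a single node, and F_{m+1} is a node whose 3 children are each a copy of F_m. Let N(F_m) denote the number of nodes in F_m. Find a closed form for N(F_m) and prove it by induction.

Claim: N(F_m) = (3^{m+1} − 1)/2.

Base case: N(F_0) = 1, and (3^{0+1} − 1)/2 = 1.
Assume N(F_j) = (3^{j+1} − 1)/2.
Then N(F_{j+1}) = 1 + 3N(F_j) = 1 + 3·(3^{j+1} − 1)/2 = 1 + (3^{j+2} − 3)/2 = (2 + 3^{j+2} − 3)/2 = (3^{j+2} − 1)/2.
Hence N(F_m) = (3^{m+1} − 1)/2 for every m ≥ 0, by induction.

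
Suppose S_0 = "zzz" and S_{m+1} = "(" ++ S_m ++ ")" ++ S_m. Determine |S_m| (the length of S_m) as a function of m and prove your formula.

Claim: |S_m| = 5·2^m − 2.

Base case: |S_0| = 3, and 5·2^0 − 2 = 3.
Assume |S_k| = 5·2^k − 2.
Then |S_{k+1}| = 1 + |S_k| + 1 + |S_k| = 2|S_k| + 2 = 2(5·2^k − 2) + 2 = 5·2^{k+1} − 4 + 2 = 5·2^{k+1} − 2.
So the formula holds for k+1, and by induction |S_m| = 5·2^m − 2 for all m ≥ 0.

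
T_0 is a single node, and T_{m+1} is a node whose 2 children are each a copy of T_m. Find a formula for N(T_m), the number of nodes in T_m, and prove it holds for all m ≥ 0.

Claim: N(T_m) = 2^{m+1} − 1.

Base case: N(T_0) = 1, and 2^{0+1} − 1 = 1.
Assume N(T_r) = 2^{r+1} − 1.
Then N(T_{r+1}) = 1 + 2N(T_r) = 1 + 2(2^{r+1} − 1) = 2^{r+2} − 2 + 1 = 2^{r+2} − 1.
So the formula holds for r+1, and by induction N(T_m) = 2^{m+1} − 1 for all m ≥ 0.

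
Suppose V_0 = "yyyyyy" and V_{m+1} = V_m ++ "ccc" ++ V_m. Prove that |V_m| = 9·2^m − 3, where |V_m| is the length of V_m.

Base case: |V_0| = 6, and 9·2^0 − 3 = 6.
Assume |V_k| = 9·2^k − 3.
Then |V_{k+1}| = |V_k| + 3 + |V_k| = 2|V_k| + 3 = 2(9·2^k − 3) + 3 = 9·2^{k+1} − 6 + 3 = 9·2^{k+1} − 3.
Hence |V_m| = 9·2^m − 3 for every m ≥ 0, by induction.

|V_m| = 9·2^m − 3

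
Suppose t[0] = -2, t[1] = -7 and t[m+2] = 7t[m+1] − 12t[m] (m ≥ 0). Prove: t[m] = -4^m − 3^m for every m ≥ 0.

Base cases: t[0] = -2 and -4^0 − 3^0 = -2; t[1] = -7 and -4^1 − 3^1 = -7.
Assume t[i] = -4^i − 3^i for all 0 ≤ i ≤ j, where j ≥ 1.
Then t[j+1] = 7t[j] − 12t[j−1] = 7·(-4^j − 3^j) − 12·(-4^{j−1} − 3^{j−1}) = -(7·4 − 12)4^{j−1} − (7·3 − 12)3^{j−1} = -16·4^{j−1} − 9·3^{j−1} = -4^{j+1} − 3^{j+1}.
By strong induction, t[m] = -4^m − 3^m for all m ≥ 0.

t[m] = -4^m − 3^m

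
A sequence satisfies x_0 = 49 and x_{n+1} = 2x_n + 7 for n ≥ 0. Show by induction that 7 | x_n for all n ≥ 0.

Base case: x_0 = 49 = 7·7, so 7 | x_0.
Assume 7 | x_j, so x_j = 7t for some integer t.
Then x_{j+1} = 2x_j + 7 = 2·(7t) + 7 = 7(2t + 1), so 7 | x_{j+1}.
Hence 7 | x_n for every n ≥ 0, by induction.

7 | x_n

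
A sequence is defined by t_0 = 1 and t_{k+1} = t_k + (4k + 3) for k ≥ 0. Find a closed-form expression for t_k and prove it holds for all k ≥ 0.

Claim: t_k = 2k^2 + k + 1.

Base case: t_0 = 1, and 2·0^2 + 0 + 1 = 1.
Assume t_m = 2m^2 + m + 1.
Then t_{m+1} = t_m + (4m + 3) = (2m^2 + m + 1) + (4m + 3) = 2m^2 + 5m + 4,
and 2·(m+1)^2 + (m+1) + 1 = 2m^2 + 5m + 4.
This completes the inductive step, so t_k = 2k^2 + k + 1 for all k ≥ 0.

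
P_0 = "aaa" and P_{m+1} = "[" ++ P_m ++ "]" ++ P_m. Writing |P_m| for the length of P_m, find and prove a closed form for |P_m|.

Claim: |P_m| = 5·2^m − 2.

Base case: |P_0| = 3, and 5·2^0 − 2 = 3.
Assume |P_k| = 5·2^k − 2.
Then |P_{k+1}| = 1 + |P_k| + 1 + |P_k| = 2|P_k| + 2 = 2(5·2^k − 2) + 2 = 5·2^{k+1} − 4 + 2 = 5·2^{k+1} − 2.
This completes the inductive step, so |P_m| = 5·2^m − 2 for all m ≥ 0.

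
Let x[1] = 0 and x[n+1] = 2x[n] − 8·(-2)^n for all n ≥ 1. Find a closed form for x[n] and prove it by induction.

Claim: x[n] = 2·2^n + 2·(-2)^n.

Base case: x[1] = 0, and 2·2^1 + 2·(-2)^1 = 4 − 4 = 0.
Assume x[k] = 2·2^k + 2·(-2)^k for some k ≥ 1.
Then x[k+1] = 2x[k] − 8·(-2)^k = 2·(2·2^k + 2·(-2)^k) − 8·(-2)^k = 2·2^{k+1} + 4·(-2)^k − 8·(-2)^k = 2·2^{k+1} − 4·(-2)^k = 2·2^{k+1} + 2·(-2)^{k+1}.
By induction, x[n] = 2·2^n + 2·(-2)^n for all n ≥ 1.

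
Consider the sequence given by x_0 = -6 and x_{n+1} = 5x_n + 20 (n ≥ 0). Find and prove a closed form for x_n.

Claim: x_n = -5^n − 5.

Base case: x_0 = -6, and -5^0 − 5 = -1 − 5 = -6.
Assume x_r = -5^r − 5 for some r ≥ 0.
Then x_{r+1} = 5x_r + 20 = 5·(-5^r − 5) + 20 = -5^{r+1} − 25 + 20 = -5^{r+1} − 5.
So the formula holds for r+1, and by induction x_n = -5^n − 5 for all n ≥ 0.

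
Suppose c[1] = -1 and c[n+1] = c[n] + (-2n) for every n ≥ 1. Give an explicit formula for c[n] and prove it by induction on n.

Claim: c[n] = -n^2 + n − 1.

Base case: c[1] = -1, and -1^2 + 1 − 1 = -1.
Assume c[k] = -k^2 + k − 1.
Then c[k+1] = c[k] + (-2k) = (-k^2 + k − 1) + (-2k) = -k^2 − k − 1,
and -(k+1)^2 + (k+1) − 1 = -k^2 − k − 1.
Hence c[n] = -n^2 + n − 1 for every n ≥ 1, by induction.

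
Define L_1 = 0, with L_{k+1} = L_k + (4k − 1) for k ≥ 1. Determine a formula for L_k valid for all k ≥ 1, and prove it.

Claim: L_k = 2k^2 − 3k + 1.

Base case: L_1 = 0, and 2·1^2 − 3·1 + 1 = 0.
Assume L_r = 2r^2 − 3r + 1.
Then L_{r+1} = L_r + (4r − 1) = (2r^2 − 3r + 1) + (4r − 1) = 2r^2 + r,
and 2·(r+1)^2 − 3·(r+1) + 1 = 2r^2 + r.
This completes the inductive step, so L_k = 2k^2 − 3k + 1 for all k ≥ 1.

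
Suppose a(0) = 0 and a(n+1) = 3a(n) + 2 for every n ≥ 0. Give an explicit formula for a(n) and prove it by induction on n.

Claim: a(n) = 3^n − 1.

Base case: a(0) = 0, and 3^0 − 1 = 1 − 1 = 0.
Assume a(m) = 3^m − 1 for some m ≥ 0.
Then a(m+1) = 3a(m) + 2 = 3·(3^m − 1) + 2 = 3^{m+1} − 3 + 2 = 3^{m+1} − 1.
By induction, a(n) = 3^n − 1 for all n ≥ 0.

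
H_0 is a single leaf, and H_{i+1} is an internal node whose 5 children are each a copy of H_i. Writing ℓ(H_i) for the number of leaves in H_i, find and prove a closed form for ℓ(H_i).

Claim: ℓ(H_i) = 5^i.

Base case: ℓ(H_0) = 1, and 5^0 = 1.
Assume ℓ(H_m) = 5^m.
Then ℓ(H_{m+1}) = 5·ℓ(H_m) = 5·5^m = 5^{m+1}.
So the formula holds for m+1, and by induction ℓ(H_i) = 5^i for all i ≥ 0.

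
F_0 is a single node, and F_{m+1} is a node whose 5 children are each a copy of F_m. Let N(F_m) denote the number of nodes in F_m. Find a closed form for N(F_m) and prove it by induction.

Claim: N(F_m) = (5^{m+1} − 1)/4.

Base case: N(F_0) = 1, and (5^{0+1} − 1)/4 = 1.
Assume N(F_j) = (5^{j+1} − 1)/4.
Then N(F_{j+1}) = 1 + 5N(F_j) = 1 + 5·(5^{j+1} − 1)/4 = 1 + (5^{j+2} − 5)/4 = (4 + 5^{j+2} − 5)/4 = (5^{j+2} − 1)/4.
Hence N(F_m) = (5^{m+1} − 1)/4 for every m ≥ 0, by induction.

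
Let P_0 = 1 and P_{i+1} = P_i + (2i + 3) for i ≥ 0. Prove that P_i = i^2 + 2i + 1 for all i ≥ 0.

Base case: P_0 = 1, and 0^2 + 2·0 + 1 = 1.
Assume P_r = r^2 + 2r + 1.
Then P_{r+1} = P_r + (2r + 3) = (r^2 + 2r + 1) + (2r + 3) = r^2 + 4r + 4,
and (r+1)^2 + 2·(r+1) + 1 = r^2 + 4r + 4.
Hence P_i = i^2 + 2i + 1 for every i ≥ 0, by induction.

P_i = i^2 + 2i + 1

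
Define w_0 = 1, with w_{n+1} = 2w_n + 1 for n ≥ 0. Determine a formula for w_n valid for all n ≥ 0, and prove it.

Claim: w_n = 2^{n+1} − 1.

Base case: w_0 = 1, and 2^{0+1} − 1 = 2 − 1 = 1.
Assume w_r = 2^{r+1} − 1 for some r ≥ 0.
Then w_{r+1} = 2w_r + 1 = 2·(2^{r+1} − 1) + 1 = 2^{r+2} − 2 + 1 = 2^{r+2} − 1.
So the formula holds for r+1, and by induction w_n = 2^{n+1} − 1 for all n ≥ 0.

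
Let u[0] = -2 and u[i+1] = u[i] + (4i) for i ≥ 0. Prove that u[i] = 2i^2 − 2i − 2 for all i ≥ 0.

Base case: u[0] = -2, and 2·0^2 − 2·0 − 2 = -2.
Assume u[r] = 2r^2 − 2r − 2.
Then u[r+1] = u[r] + (4r) = (2r^2 − 2r − 2) + (4r) = 2r^2 + 2r − 2,
and 2·(r+1)^2 − 2·(r+1) − 2 = 2r^2 + 2r − 2.
This completes the inductive step, so u[i] = 2i^2 − 2i − 2 for all i ≥ 0.

u[i] = 2i^2 − 2i − 2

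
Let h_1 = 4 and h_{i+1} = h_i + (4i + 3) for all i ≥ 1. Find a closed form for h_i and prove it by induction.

Claim: h_i = 2i^2 + i + 1.

Base case: h_1 = 4, and 2·1^2 + 1 + 1 = 4.
Assume h_r = 2r^2 + r + 1.
Then h_{r+1} = h_r + (4r + 3) = (2r^2 + r + 1) + (4r + 3) = 2r^2 + 5r + 4,
and 2·(r+1)^2 + (r+1) + 1 = 2r^2 + 5r + 4.
This completes the inductive step, so h_i = 2i^2 + i + 1 for all i ≥ 1.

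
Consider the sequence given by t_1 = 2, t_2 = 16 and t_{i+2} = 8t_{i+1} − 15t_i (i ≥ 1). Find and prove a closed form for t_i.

Claim: t_i = -3^i + 5^i.

Base cases: t_1 = 2 and -3^1 + 5^1 = 2; t_2 = 16 and -3^2 + 5^2 = 16.
Assume t_j = -3^j + 5^j for all 1 ≤ j ≤ r, where r ≥ 2.
Then t_{r+1} = 8t_r − 15t_{r−1} = 8·(-3^r + 5^r) − 15·(-3^{r−1} + 5^{r−1}) = -(8·3 − 15)3^{r−1} + (8·5 − 15)5^{r−1} = -9·3^{r−1} + 25·5^{r−1} = -3^{r+1} + 5^{r+1}.
Hence t_i = -3^i + 5^i for every i ≥ 1, by strong induction.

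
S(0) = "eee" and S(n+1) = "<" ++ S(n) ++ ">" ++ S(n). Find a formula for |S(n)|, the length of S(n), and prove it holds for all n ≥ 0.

Claim: |S(n)| = 5·2^n − 2.

Base case: |S(0)| = 3, and 5·2^0 − 2 = 3.
Assume |S(k)| = 5·2^k − 2.
Then |S(k+1)| = 1 + |S(k)| + 1 + |S(k)| = 2|S(k)| + 2 = 2(5·2^k − 2) + 2 = 5·2^{k+1} − 4 + 2 = 5·2^{k+1} − 2.
This completes the inductive step, so |S(n)| = 5·2^n − 2 for all n ≥ 0.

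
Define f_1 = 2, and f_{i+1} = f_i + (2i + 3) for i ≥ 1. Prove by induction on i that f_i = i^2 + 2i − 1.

Base case: f_1 = 2, and 1^2 + 2·1 − 1 = 2.
Assume f_j = j^2 + 2j − 1.
Then f_{j+1} = f_j + (2j + 3) = (j^2 + 2j − 1) + (2j + 3) = j^2 + 4j + 2,
and (j+1)^2 + 2·(j+1) − 1 = j^2 + 4j + 2.
This completes the inductive step, so f_i = i^2 + 2i − 1 for all i ≥ 1.

f_i = i^2 + 2i − 1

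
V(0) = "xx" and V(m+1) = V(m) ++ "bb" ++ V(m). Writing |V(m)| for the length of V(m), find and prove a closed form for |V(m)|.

Claim: |V(m)| = 2^{m+2} − 2.

Base case: |V(0)| = 2, and 2^{0+2} − 2 = 2.
Assume |V(k)| = 2^{k+2} − 2.
Then |V(k+1)| = |V(k)| + 2 + |V(k)| = 2|V(k)| + 2 = 2(2^{k+2} − 2) + 2 = 2^{k+3} − 4 + 2 = 2^{k+3} − 2.
This completes the inductive step, so |V(m)| = 2^{m+2} − 2 for all m ≥ 0.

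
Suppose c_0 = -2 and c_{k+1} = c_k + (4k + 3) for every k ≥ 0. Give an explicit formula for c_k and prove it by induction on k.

Claim: c_k = 2k^2 + k − 2.

Base case: c_0 = -2, and 2·0^2 + 0 − 2 = -2.
Assume c_j = 2j^2 + j − 2.
Then c_{j+1} = c_j + (4j + 3) = (2j^2 + j − 2) + (4j + 3) = 2j^2 + 5j + 1,
and 2·(j+1)^2 + (j+1) − 2 = 2j^2 + 5j + 1.
This completes the inductive step, so c_k = 2k^2 + k − 2 for all k ≥ 0.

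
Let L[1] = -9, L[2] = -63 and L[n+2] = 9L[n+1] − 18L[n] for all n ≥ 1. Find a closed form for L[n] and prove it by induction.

Claim: L[n] = 3^n − 2·6^n.

Base cases: L[1] = -9 and 3^1 − 2·6^1 = -9; L[2] = -63 and 3^2 − 2·6^2 = -63.
Assume L[i] = 3^i − 2·6^i for all 1 ≤ i ≤ j, where j ≥ 2.
Then L[j+1] = 9L[j] − 18L[j−1] = 9·(3^j − 2·6^j) − 18·(3^{j−1} − 2·6^{j−1}) = (9·3 − 18)3^{j−1} − 2·(9·6 − 18)6^{j−1} = 9·3^{j−1} − 72·6^{j−1} = 3^{j+1} − 2·6^{j+1}.
By strong induction, L[n] = 3^n − 2·6^n for all n ≥ 1.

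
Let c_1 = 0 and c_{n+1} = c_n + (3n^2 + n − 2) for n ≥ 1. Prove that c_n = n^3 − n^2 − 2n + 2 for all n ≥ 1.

Base case: c_1 = 0, and 1^3 − 1^2 − 2·1 + 2 = 0.
Assume c_j = j^3 − j^2 − 2j + 2.
Then c_{j+1} = c_j + (3j^2 + j − 2) = (j^3 − j^2 − 2j + 2) + (3j^2 + j − 2) = j^3 + 2j^2 − j,
and (j+1)^3 − (j+1)^2 − 2·(j+1) + 2 = j^3 + 2j^2 − j.
By induction, c_n = n^3 − n^2 − 2n + 2 for all n ≥ 1.

c_n = n^3 − n^2 − 2n + 2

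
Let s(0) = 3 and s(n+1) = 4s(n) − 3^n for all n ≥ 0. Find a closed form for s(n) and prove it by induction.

Claim: s(n) = 2·4^n + 3^n.

Base case: s(0) = 3, and 2·4^0 + 3^0 = 2 + 1 = 3.
Assume s(k) = 2·4^k + 3^k for some k ≥ 0.
Then s(k+1) = 4s(k) − 3^k = 4·(2·4^k + 3^k) − 3^k = 2·4^{k+1} + 4·3^k − 3^k = 2·4^{k+1} + 3·3^k = 2·4^{k+1} + 3^{k+1}.
Hence s(n) = 2·4^n + 3^n for every n ≥ 0, by induction.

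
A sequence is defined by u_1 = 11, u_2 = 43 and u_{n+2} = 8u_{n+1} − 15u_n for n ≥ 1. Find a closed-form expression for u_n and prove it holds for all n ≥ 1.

Claim: u_n = 5^n + 2·3^n.

Base cases: u_1 = 11 and 5^1 + 2·3^1 = 11; u_2 = 43 and 5^2 + 2·3^2 = 43.
Assume u_j = 5^j + 2·3^j for all 1 ≤ j ≤ k, where k ≥ 2.
Then u_{k+1} = 8u_k − 15u_{k−1} = 8·(5^k + 2·3^k) − 15·(5^{k−1} + 2·3^{k−1}) = (8·5 − 15)5^{k−1} + 2·(8·3 − 15)3^{k−1} = 25·5^{k−1} + 18·3^{k−1} = 5^{k+1} + 2·3^{k+1}.
By strong induction, u_n = 5^n + 2·3^n for all n ≥ 1.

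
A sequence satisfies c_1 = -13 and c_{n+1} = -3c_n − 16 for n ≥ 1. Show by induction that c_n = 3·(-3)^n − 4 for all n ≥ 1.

Base case: c_1 = -13, and 3·(-3)^1 − 4 = -9 − 4 = -13.
Assume c_r = 3·(-3)^r − 4 for some r ≥ 1.
Then c_{r+1} = -3c_r − 16 = -3·(3·(-3)^r − 4) − 16 = -9·(-3)^r + 12 − 16 = 3·(-3)^{r+1} − 4.
By induction, c_n = 3·(-3)^n − 4 for all n ≥ 1.

c_n = 3·(-3)^n − 4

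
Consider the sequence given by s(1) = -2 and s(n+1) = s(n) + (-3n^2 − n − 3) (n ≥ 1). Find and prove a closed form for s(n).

Claim: s(n) = -n^3 + n^2 − 3n + 1.

Base case: s(1) = -2, and -1^3 + 1^2 − 3·1 + 1 = -2.
Assume s(m) = -m^3 + m^2 − 3m + 1.
Then s(m+1) = s(m) + (-3m^2 − m − 3) = (-m^3 + m^2 − 3m + 1) + (-3m^2 − m − 3) = -m^3 − 2m^2 − 4m − 2,
and -(m+1)^3 + (m+1)^2 − 3·(m+1) + 1 = -m^3 − 2m^2 − 4m − 2.
This completes the inductive step, so s(n) = -n^3 + n^2 − 3n + 1 for all n ≥ 1.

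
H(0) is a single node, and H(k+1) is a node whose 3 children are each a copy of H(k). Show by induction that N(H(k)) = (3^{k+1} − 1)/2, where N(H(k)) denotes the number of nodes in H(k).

Base case: N(H(0)) = 1, and (3^{0+1} − 1)/2 = 1.
Assume N(H(m)) = (3^{m+1} − 1)/2.
Then N(H(m+1)) = 1 + 3N(H(m)) = 1 + 3·(3^{m+1} − 1)/2 = 1 + (3^{m+2} − 3)/2 = (2 + 3^{m+2} − 3)/2 = (3^{m+2} − 1)/2.
So the formula holds for m+1, and by induction N(H(k)) = (3^{k+1} − 1)/2 for all k ≥ 0.

N(H(k)) = (3^{k+1} − 1)/2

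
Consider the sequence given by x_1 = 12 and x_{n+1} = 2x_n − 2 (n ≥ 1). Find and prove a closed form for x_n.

Claim: x_n = 5·2^n + 2.

Base case: x_1 = 12, and 5·2^1 + 2 = 10 + 2 = 12.
Assume x_m = 5·2^m + 2 for some m ≥ 1.
Then x_{m+1} = 2x_m − 2 = 2·(5·2^m + 2) − 2 = 10·2^m + 4 − 2 = 5·2^{m+1} + 2.
So the formula holds for m+1, and by induction x_n = 5·2^n + 2 for all n ≥ 1.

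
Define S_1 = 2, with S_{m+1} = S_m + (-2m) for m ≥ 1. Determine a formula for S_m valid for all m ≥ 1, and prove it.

Claim: S_m = -m^2 + m + 2.

Base case: S_1 = 2, and -1^2 + 1 + 2 = 2.
Assume S_k = -k^2 + k + 2.
Then S_{k+1} = S_k + (-2k) = (-k^2 + k + 2) + (-2k) = -k^2 − k + 2,
and -(k+1)^2 + (k+1) + 2 = -k^2 − k + 2.
Hence S_m = -m^2 + m + 2 for every m ≥ 1, by induction.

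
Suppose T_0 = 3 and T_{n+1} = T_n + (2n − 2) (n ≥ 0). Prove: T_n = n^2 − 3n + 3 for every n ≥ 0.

Base case: T_0 = 3, and 0^2 − 3·0 + 3 = 3.
Assume T_r = r^2 − 3r + 3.
Then T_{r+1} = T_r + (2r − 2) = (r^2 − 3r + 3) + (2r − 2) = r^2 − r + 1,
and (r+1)^2 − 3·(r+1) + 3 = r^2 − r + 1.
This completes the inductive step, so T_n = n^2 − 3n + 3 for all n ≥ 0.

T_n = n^2 − 3n + 3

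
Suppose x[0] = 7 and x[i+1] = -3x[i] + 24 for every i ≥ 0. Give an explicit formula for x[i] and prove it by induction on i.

Claim: x[i] = (-3)^i + 6.

Base case: x[0] = 7, and (-3)^0 + 6 = 1 + 6 = 7.
Assume x[k] = (-3)^k + 6 for some k ≥ 0.
Then x[k+1] = -3x[k] + 24 = -3·((-3)^k + 6) + 24 = -3·(-3)^k − 18 + 24 = (-3)^{k+1} + 6.
Hence x[i] = (-3)^i + 6 for every i ≥ 0, by induction.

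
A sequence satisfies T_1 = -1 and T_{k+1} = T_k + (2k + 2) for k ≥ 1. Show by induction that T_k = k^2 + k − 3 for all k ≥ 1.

Base case: T_1 = -1, and 1^2 + 1 − 3 = -1.
Assume T_j = j^2 + j − 3.
Then T_{j+1} = T_j + (2j + 2) = (j^2 + j − 3) + (2j + 2) = j^2 + 3j − 1,
and (j+1)^2 + (j+1) − 3 = j^2 + 3j − 1.
This completes the inductive step, so T_k = k^2 + k − 3 for all k ≥ 1.

T_k = k^2 + k − 3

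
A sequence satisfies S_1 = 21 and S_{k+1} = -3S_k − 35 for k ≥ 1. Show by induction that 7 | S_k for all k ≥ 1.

Base case: S_1 = 21 = 7·3, so 7 | S_1.
Assume 7 | S_m, so S_m = 7t for some integer t.
Then S_{m+1} = -3S_m − 35 = -3·(7t) − 35 = 7(-3t − 5), so 7 | S_{m+1}.
This completes the inductive step, so 7 | S_k for all k ≥ 1.

7 | S_k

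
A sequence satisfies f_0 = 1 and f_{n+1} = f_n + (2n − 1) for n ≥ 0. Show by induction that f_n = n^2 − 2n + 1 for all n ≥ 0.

Base case: f_0 = 1, and 0^2 − 2·0 + 1 = 1.
Assume f_r = r^2 − 2r + 1.
Then f_{r+1} = f_r + (2r − 1) = (r^2 − 2r + 1) + (2r − 1) = r^2,
and (r+1)^2 − 2·(r+1) + 1 = r^2.
By induction, f_n = n^2 − 2n + 1 for all n ≥ 0.

f_n = n^2 − 2n + 1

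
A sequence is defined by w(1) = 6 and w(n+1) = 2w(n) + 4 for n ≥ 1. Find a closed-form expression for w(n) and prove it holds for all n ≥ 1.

Claim: w(n) = 5·2^n − 4.

Base case: w(1) = 6, and 5·2^1 − 4 = 10 − 4 = 6.
Assume w(r) = 5·2^r − 4 for some r ≥ 1.
Then w(r+1) = 2w(r) + 4 = 2·(5·2^r − 4) + 4 = 10·2^r − 8 + 4 = 5·2^{r+1} − 4.
This completes the inductive step, so w(n) = 5·2^n − 4 for all n ≥ 1.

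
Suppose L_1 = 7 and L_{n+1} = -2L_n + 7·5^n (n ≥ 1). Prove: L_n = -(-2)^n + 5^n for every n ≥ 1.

Base case: L_1 = 7, and -(-2)^1 + 5^1 = 2 + 5 = 7.
Assume L_k = -(-2)^k + 5^k for some k ≥ 1.
Then L_{k+1} = -2L_k + 7·5^k = -2·(-(-2)^k + 5^k) + 7·5^k = -(-2)^{k+1} − 2·5^k + 7·5^k = -(-2)^{k+1} + 5·5^k = -(-2)^{k+1} + 5^{k+1}.
So the formula holds for k+1, and by induction L_n = -(-2)^n + 5^n for all n ≥ 1.

L_n = -(-2)^n + 5^n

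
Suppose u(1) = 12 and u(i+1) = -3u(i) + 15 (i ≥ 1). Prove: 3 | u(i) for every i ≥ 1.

Base case: u(1) = 12 = 3·4, so 3 | u(1).
Assume 3 | u(k), so u(k) = 3t for some integer t.
Then u(k+1) = -3u(k) + 15 = -3·(3t) + 15 = 3(-3t + 5), so 3 | u(k+1).
This completes the inductive step, so 3 | u(i) for all i ≥ 1.

3 | u(i)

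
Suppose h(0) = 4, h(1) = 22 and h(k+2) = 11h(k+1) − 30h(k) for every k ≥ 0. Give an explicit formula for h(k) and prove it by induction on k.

Claim: h(k) = 2·5^k + 2·6^k.

Base cases: h(0) = 4 and 2·5^0 + 2·6^0 = 4; h(1) = 22 and 2·5^1 + 2·6^1 = 22.
Assume h(i) = 2·5^i + 2·6^i for all 0 ≤ i ≤ j, where j ≥ 1.
Then h(j+1) = 11h(j) − 30h(j−1) = 11·(2·5^j + 2·6^j) − 30·(2·5^{j−1} + 2·6^{j−1}) = 2·(11·5 − 30)5^{j−1} + 2·(11·6 − 30)6^{j−1} = 50·5^{j−1} + 72·6^{j−1} = 2·5^{j+1} + 2·6^{j+1}.
So the formula holds for j+1, and by strong induction h(k) = 2·5^k + 2·6^k for all k ≥ 0.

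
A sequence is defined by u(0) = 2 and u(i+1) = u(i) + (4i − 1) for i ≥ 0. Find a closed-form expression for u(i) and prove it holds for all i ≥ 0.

Claim: u(i) = 2i^2 − 3i + 2.

Base case: u(0) = 2, and 2·0^2 − 3·0 + 2 = 2.
Assume u(r) = 2r^2 − 3r + 2.
Then u(r+1) = u(r) + (4r − 1) = (2r^2 − 3r + 2) + (4r − 1) = 2r^2 + r + 1,
and 2·(r+1)^2 − 3·(r+1) + 2 = 2r^2 + r + 1.
This completes the inductive step, so u(i) = 2i^2 − 3i + 2 for all i ≥ 0.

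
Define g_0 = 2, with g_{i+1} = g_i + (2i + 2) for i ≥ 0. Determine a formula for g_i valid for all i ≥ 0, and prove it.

Claim: g_i = i^2 + i + 2.

Base case: g_0 = 2, and 0^2 + 0 + 2 = 2.
Assume g_r = r^2 + r + 2.
Then g_{r+1} = g_r + (2r + 2) = (r^2 + r + 2) + (2r + 2) = r^2 + 3r + 4,
and (r+1)^2 + (r+1) + 2 = r^2 + 3r + 4.
Hence g_i = i^2 + i + 2 for every i ≥ 0, by induction.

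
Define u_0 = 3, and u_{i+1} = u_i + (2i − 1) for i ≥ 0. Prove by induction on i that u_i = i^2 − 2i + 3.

Base case: u_0 = 3, and 0^2 − 2·0 + 3 = 3.
Assume u_m = m^2 − 2m + 3.
Then u_{m+1} = u_m + (2m − 1) = (m^2 − 2m + 3) + (2m − 1) = m^2 + 2,
and (m+1)^2 − 2·(m+1) + 3 = m^2 + 2.
Hence u_i = i^2 − 2i + 3 for every i ≥ 0, by induction.

u_i = i^2 − 2i + 3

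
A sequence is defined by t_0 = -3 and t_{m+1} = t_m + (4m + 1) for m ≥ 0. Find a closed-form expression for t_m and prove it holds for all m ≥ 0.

Claim: t_m = 2m^2 − m − 3.

Base case: t_0 = -3, and 2·0^2 − 0 − 3 = -3.
Assume t_r = 2r^2 − r − 3.
Then t_{r+1} = t_r + (4r + 1) = (2r^2 − r − 3) + (4r + 1) = 2r^2 + 3r − 2,
and 2·(r+1)^2 − (r+1) − 3 = 2r^2 + 3r − 2.
By induction, t_m = 2m^2 − m − 3 for all m ≥ 0.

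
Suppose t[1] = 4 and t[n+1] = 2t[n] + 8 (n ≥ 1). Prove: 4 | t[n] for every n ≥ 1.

Base case: t[1] = 4 = 4·1, so 4 | t[1].
Assume 4 | t[k], so t[k] = 4s for some integer s.
Then t[k+1] = 2t[k] + 8 = 2·(4s) + 8 = 4(2s + 2), so 4 | t[k+1].
So the property holds for k+1, and by induction 4 | t[n] for all n ≥ 1.

4 | t[n]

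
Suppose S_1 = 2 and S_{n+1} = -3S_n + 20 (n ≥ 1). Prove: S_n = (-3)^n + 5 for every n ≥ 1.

Base case: S_1 = 2, and (-3)^1 + 5 = -3 + 5 = 2.
Assume S_r = (-3)^r + 5 for some r ≥ 1.
Then S_{r+1} = -3S_r + 20 = -3·((-3)^r + 5) + 20 = -3·(-3)^r − 15 + 20 = (-3)^{r+1} + 5.
Hence S_n = (-3)^n + 5 for every n ≥ 1, by induction.

S_n = (-3)^n + 5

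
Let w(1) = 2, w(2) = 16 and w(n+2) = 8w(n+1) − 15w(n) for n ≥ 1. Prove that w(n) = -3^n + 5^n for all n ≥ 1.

Base cases: w(1) = 2 and -3^1 + 5^1 = 2; w(2) = 16 and -3^2 + 5^2 = 16.
Assume w(j) = -3^j + 5^j for all 1 ≤ j ≤ m, where m ≥ 2.
Then w(m+1) = 8w(m) − 15w(m−1) = 8·(-3^m + 5^m) − 15·(-3^{m−1} + 5^{m−1}) = -(8·3 − 15)3^{m−1} + (8·5 − 15)5^{m−1} = -9·3^{m−1} + 25·5^{m−1} = -3^{m+1} + 5^{m+1}.
By strong induction, w(n) = -3^n + 5^n for all n ≥ 1.

w(n) = -3^n + 5^n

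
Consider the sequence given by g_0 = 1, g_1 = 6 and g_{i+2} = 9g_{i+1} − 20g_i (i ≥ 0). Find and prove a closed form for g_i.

Claim: g_i = 2·5^i − 4^i.

Base cases: g_0 = 1 and 2·5^0 − 4^0 = 1; g_1 = 6 and 2·5^1 − 4^1 = 6.
Assume g_j = 2·5^j − 4^j for all 0 ≤ j ≤ k, where k ≥ 1.
Then g_{k+1} = 9g_k − 20g_{k−1} = 9·(2·5^k − 4^k) − 20·(2·5^{k−1} − 4^{k−1}) = 2·(9·5 − 20)5^{k−1} − (9·4 − 20)4^{k−1} = 50·5^{k−1} − 16·4^{k−1} = 2·5^{k+1} − 4^{k+1}.
This completes the inductive step, so g_i = 2·5^i − 4^i for all i ≥ 0.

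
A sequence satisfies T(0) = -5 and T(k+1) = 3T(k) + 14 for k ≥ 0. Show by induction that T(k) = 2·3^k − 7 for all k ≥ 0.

Base case: T(0) = -5, and 2·3^0 − 7 = 2 − 7 = -5.
Assume T(m) = 2·3^m − 7 for some m ≥ 0.
Then T(m+1) = 3T(m) + 14 = 3·(2·3^m − 7) + 14 = 6·3^m − 21 + 14 = 2·3^{m+1} − 7.
By induction, T(k) = 2·3^k − 7 for all k ≥ 0.

T(k) = 2·3^k − 7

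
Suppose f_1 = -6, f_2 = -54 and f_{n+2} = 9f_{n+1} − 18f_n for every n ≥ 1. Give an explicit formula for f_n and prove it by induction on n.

Claim: f_n = 2·3^n − 2·6^n.

Base cases: f_1 = -6 and 2·3^1 − 2·6^1 = -6; f_2 = -54 and 2·3^2 − 2·6^2 = -54.
Assume f_i = 2·3^i − 2·6^i for all 1 ≤ i ≤ j, where j ≥ 2.
Then f_{j+1} = 9f_j − 18f_{j−1} = 9·(2·3^j − 2·6^j) − 18·(2·3^{j−1} − 2·6^{j−1}) = 2·(9·3 − 18)3^{j−1} − 2·(9·6 − 18)6^{j−1} = 18·3^{j−1} − 72·6^{j−1} = 2·3^{j+1} − 2·6^{j+1}.
This completes the inductive step, so f_n = 2·3^n − 2·6^n for all n ≥ 1.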